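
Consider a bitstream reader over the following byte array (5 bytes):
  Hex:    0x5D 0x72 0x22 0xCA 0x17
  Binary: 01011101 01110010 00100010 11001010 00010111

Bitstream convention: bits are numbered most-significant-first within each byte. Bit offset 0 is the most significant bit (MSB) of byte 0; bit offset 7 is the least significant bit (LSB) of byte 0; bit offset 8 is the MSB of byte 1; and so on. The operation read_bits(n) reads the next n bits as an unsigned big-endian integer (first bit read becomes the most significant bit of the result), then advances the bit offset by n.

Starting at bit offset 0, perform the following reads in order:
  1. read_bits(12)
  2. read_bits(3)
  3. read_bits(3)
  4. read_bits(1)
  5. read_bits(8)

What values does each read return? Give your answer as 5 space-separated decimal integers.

Answer: 1495 1 0 1 22

Derivation:
Read 1: bits[0:12] width=12 -> value=1495 (bin 010111010111); offset now 12 = byte 1 bit 4; 28 bits remain
Read 2: bits[12:15] width=3 -> value=1 (bin 001); offset now 15 = byte 1 bit 7; 25 bits remain
Read 3: bits[15:18] width=3 -> value=0 (bin 000); offset now 18 = byte 2 bit 2; 22 bits remain
Read 4: bits[18:19] width=1 -> value=1 (bin 1); offset now 19 = byte 2 bit 3; 21 bits remain
Read 5: bits[19:27] width=8 -> value=22 (bin 00010110); offset now 27 = byte 3 bit 3; 13 bits remain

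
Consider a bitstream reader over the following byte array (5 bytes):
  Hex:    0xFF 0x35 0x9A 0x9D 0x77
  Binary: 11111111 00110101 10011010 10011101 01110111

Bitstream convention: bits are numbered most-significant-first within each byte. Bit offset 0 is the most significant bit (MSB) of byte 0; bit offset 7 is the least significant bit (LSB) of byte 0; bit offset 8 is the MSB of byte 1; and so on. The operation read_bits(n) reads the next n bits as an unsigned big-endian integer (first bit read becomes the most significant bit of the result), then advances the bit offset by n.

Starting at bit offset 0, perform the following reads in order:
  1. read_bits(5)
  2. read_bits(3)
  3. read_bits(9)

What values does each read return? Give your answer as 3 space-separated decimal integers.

Answer: 31 7 107

Derivation:
Read 1: bits[0:5] width=5 -> value=31 (bin 11111); offset now 5 = byte 0 bit 5; 35 bits remain
Read 2: bits[5:8] width=3 -> value=7 (bin 111); offset now 8 = byte 1 bit 0; 32 bits remain
Read 3: bits[8:17] width=9 -> value=107 (bin 001101011); offset now 17 = byte 2 bit 1; 23 bits remain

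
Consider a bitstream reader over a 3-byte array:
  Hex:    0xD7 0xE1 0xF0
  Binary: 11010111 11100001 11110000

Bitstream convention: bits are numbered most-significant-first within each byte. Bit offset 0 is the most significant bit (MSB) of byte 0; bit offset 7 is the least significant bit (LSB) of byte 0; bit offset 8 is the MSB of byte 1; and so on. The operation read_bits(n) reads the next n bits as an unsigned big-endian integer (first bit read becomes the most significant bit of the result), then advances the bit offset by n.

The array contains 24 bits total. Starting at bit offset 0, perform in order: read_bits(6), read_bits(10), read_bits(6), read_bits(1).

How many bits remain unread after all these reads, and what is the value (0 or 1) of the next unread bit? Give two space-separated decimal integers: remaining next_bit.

Answer: 1 0

Derivation:
Read 1: bits[0:6] width=6 -> value=53 (bin 110101); offset now 6 = byte 0 bit 6; 18 bits remain
Read 2: bits[6:16] width=10 -> value=993 (bin 1111100001); offset now 16 = byte 2 bit 0; 8 bits remain
Read 3: bits[16:22] width=6 -> value=60 (bin 111100); offset now 22 = byte 2 bit 6; 2 bits remain
Read 4: bits[22:23] width=1 -> value=0 (bin 0); offset now 23 = byte 2 bit 7; 1 bits remain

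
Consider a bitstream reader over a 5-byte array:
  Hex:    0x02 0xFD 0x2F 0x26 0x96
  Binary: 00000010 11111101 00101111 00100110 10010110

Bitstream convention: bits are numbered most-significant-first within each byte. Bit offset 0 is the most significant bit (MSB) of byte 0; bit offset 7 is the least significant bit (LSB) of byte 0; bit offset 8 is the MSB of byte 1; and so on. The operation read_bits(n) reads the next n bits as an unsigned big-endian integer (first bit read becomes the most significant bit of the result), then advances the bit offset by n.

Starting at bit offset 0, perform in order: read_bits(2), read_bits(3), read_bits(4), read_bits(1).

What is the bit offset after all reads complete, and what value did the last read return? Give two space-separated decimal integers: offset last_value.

Answer: 10 1

Derivation:
Read 1: bits[0:2] width=2 -> value=0 (bin 00); offset now 2 = byte 0 bit 2; 38 bits remain
Read 2: bits[2:5] width=3 -> value=0 (bin 000); offset now 5 = byte 0 bit 5; 35 bits remain
Read 3: bits[5:9] width=4 -> value=5 (bin 0101); offset now 9 = byte 1 bit 1; 31 bits remain
Read 4: bits[9:10] width=1 -> value=1 (bin 1); offset now 10 = byte 1 bit 2; 30 bits remain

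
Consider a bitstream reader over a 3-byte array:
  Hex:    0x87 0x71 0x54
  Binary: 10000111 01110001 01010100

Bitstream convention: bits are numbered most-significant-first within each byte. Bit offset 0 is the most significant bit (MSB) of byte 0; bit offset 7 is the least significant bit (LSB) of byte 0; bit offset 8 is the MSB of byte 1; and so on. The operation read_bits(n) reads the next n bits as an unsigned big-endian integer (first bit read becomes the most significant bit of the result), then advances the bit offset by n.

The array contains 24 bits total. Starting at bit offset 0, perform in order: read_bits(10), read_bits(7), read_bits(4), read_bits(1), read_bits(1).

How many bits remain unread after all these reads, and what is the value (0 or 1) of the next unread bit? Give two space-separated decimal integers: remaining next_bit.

Read 1: bits[0:10] width=10 -> value=541 (bin 1000011101); offset now 10 = byte 1 bit 2; 14 bits remain
Read 2: bits[10:17] width=7 -> value=98 (bin 1100010); offset now 17 = byte 2 bit 1; 7 bits remain
Read 3: bits[17:21] width=4 -> value=10 (bin 1010); offset now 21 = byte 2 bit 5; 3 bits remain
Read 4: bits[21:22] width=1 -> value=1 (bin 1); offset now 22 = byte 2 bit 6; 2 bits remain
Read 5: bits[22:23] width=1 -> value=0 (bin 0); offset now 23 = byte 2 bit 7; 1 bits remain

Answer: 1 0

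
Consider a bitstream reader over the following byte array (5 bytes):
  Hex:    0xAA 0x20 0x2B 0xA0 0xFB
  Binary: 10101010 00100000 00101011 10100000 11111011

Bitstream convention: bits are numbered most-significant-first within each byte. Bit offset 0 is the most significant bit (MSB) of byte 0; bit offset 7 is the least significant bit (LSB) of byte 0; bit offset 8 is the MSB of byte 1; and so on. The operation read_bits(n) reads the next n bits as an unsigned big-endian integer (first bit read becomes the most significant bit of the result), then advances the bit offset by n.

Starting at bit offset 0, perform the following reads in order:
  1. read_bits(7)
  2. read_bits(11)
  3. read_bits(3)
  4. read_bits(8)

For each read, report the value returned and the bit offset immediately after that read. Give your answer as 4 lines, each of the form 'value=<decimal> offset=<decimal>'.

Answer: value=85 offset=7
value=128 offset=18
value=5 offset=21
value=116 offset=29

Derivation:
Read 1: bits[0:7] width=7 -> value=85 (bin 1010101); offset now 7 = byte 0 bit 7; 33 bits remain
Read 2: bits[7:18] width=11 -> value=128 (bin 00010000000); offset now 18 = byte 2 bit 2; 22 bits remain
Read 3: bits[18:21] width=3 -> value=5 (bin 101); offset now 21 = byte 2 bit 5; 19 bits remain
Read 4: bits[21:29] width=8 -> value=116 (bin 01110100); offset now 29 = byte 3 bit 5; 11 bits remain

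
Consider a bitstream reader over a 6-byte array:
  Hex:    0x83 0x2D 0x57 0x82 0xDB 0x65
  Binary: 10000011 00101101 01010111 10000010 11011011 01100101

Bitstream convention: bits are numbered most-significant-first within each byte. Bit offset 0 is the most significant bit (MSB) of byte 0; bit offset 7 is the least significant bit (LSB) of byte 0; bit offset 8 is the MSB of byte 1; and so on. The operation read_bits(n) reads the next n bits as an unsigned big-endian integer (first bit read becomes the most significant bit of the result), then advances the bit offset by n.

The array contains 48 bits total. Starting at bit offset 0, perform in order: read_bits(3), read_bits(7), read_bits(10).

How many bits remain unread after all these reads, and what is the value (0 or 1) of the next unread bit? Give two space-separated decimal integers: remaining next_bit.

Answer: 28 0

Derivation:
Read 1: bits[0:3] width=3 -> value=4 (bin 100); offset now 3 = byte 0 bit 3; 45 bits remain
Read 2: bits[3:10] width=7 -> value=12 (bin 0001100); offset now 10 = byte 1 bit 2; 38 bits remain
Read 3: bits[10:20] width=10 -> value=725 (bin 1011010101); offset now 20 = byte 2 bit 4; 28 bits remain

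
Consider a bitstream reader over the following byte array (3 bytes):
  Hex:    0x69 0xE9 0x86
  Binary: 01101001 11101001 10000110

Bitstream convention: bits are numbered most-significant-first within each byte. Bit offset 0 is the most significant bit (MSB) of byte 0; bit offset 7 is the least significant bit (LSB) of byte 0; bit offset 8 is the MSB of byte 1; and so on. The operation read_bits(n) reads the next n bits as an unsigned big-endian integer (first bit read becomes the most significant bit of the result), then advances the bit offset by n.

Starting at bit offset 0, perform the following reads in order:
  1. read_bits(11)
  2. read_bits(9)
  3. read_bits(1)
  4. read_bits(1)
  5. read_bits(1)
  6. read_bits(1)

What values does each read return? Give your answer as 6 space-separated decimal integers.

Answer: 847 152 0 1 1 0

Derivation:
Read 1: bits[0:11] width=11 -> value=847 (bin 01101001111); offset now 11 = byte 1 bit 3; 13 bits remain
Read 2: bits[11:20] width=9 -> value=152 (bin 010011000); offset now 20 = byte 2 bit 4; 4 bits remain
Read 3: bits[20:21] width=1 -> value=0 (bin 0); offset now 21 = byte 2 bit 5; 3 bits remain
Read 4: bits[21:22] width=1 -> value=1 (bin 1); offset now 22 = byte 2 bit 6; 2 bits remain
Read 5: bits[22:23] width=1 -> value=1 (bin 1); offset now 23 = byte 2 bit 7; 1 bits remain
Read 6: bits[23:24] width=1 -> value=0 (bin 0); offset now 24 = byte 3 bit 0; 0 bits remain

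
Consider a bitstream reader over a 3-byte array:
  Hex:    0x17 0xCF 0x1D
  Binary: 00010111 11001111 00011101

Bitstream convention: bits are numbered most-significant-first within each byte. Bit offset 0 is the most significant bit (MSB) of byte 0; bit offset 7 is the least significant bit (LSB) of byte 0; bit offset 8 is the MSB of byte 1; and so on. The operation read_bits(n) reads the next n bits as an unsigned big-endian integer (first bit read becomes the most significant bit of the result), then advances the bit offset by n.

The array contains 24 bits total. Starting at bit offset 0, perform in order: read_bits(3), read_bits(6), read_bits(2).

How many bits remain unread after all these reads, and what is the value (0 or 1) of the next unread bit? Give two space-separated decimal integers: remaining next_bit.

Read 1: bits[0:3] width=3 -> value=0 (bin 000); offset now 3 = byte 0 bit 3; 21 bits remain
Read 2: bits[3:9] width=6 -> value=47 (bin 101111); offset now 9 = byte 1 bit 1; 15 bits remain
Read 3: bits[9:11] width=2 -> value=2 (bin 10); offset now 11 = byte 1 bit 3; 13 bits remain

Answer: 13 0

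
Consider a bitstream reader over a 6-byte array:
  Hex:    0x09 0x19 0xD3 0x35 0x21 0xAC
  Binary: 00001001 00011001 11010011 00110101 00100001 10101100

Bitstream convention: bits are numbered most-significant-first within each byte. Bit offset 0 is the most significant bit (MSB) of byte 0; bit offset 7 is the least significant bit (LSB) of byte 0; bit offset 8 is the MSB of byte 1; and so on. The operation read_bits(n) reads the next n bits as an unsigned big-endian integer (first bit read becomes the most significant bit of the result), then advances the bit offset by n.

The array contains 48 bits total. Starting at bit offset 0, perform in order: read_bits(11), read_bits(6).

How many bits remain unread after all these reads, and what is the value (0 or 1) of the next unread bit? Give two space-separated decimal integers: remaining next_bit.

Read 1: bits[0:11] width=11 -> value=72 (bin 00001001000); offset now 11 = byte 1 bit 3; 37 bits remain
Read 2: bits[11:17] width=6 -> value=51 (bin 110011); offset now 17 = byte 2 bit 1; 31 bits remain

Answer: 31 1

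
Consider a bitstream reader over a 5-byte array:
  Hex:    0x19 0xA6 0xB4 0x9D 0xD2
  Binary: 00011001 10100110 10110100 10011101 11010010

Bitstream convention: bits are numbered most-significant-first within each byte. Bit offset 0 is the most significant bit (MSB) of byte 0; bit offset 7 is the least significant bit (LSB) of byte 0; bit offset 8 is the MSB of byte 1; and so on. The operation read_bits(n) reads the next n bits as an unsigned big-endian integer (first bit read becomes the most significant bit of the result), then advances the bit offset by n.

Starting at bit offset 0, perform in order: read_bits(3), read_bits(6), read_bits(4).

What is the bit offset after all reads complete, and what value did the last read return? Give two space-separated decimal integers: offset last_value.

Answer: 13 4

Derivation:
Read 1: bits[0:3] width=3 -> value=0 (bin 000); offset now 3 = byte 0 bit 3; 37 bits remain
Read 2: bits[3:9] width=6 -> value=51 (bin 110011); offset now 9 = byte 1 bit 1; 31 bits remain
Read 3: bits[9:13] width=4 -> value=4 (bin 0100); offset now 13 = byte 1 bit 5; 27 bits remain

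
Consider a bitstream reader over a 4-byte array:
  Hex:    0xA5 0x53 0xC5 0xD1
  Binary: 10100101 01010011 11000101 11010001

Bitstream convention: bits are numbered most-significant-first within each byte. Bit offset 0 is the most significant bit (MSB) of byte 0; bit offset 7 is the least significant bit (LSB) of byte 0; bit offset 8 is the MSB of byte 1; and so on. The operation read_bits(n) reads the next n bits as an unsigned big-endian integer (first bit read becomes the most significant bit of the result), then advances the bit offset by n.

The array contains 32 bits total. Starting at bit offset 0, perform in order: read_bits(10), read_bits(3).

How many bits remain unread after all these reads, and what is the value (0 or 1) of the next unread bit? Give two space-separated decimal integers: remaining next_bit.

Answer: 19 0

Derivation:
Read 1: bits[0:10] width=10 -> value=661 (bin 1010010101); offset now 10 = byte 1 bit 2; 22 bits remain
Read 2: bits[10:13] width=3 -> value=2 (bin 010); offset now 13 = byte 1 bit 5; 19 bits remain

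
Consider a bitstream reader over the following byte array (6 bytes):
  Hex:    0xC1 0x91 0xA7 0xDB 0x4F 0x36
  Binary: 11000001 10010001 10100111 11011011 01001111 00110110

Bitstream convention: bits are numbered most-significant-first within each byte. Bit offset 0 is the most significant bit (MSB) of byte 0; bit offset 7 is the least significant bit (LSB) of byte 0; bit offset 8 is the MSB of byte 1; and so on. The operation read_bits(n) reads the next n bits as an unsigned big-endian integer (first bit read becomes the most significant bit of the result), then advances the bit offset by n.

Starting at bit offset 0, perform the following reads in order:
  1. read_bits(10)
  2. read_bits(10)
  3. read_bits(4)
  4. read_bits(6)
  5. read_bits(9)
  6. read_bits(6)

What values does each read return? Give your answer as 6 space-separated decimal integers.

Read 1: bits[0:10] width=10 -> value=774 (bin 1100000110); offset now 10 = byte 1 bit 2; 38 bits remain
Read 2: bits[10:20] width=10 -> value=282 (bin 0100011010); offset now 20 = byte 2 bit 4; 28 bits remain
Read 3: bits[20:24] width=4 -> value=7 (bin 0111); offset now 24 = byte 3 bit 0; 24 bits remain
Read 4: bits[24:30] width=6 -> value=54 (bin 110110); offset now 30 = byte 3 bit 6; 18 bits remain
Read 5: bits[30:39] width=9 -> value=423 (bin 110100111); offset now 39 = byte 4 bit 7; 9 bits remain
Read 6: bits[39:45] width=6 -> value=38 (bin 100110); offset now 45 = byte 5 bit 5; 3 bits remain

Answer: 774 282 7 54 423 38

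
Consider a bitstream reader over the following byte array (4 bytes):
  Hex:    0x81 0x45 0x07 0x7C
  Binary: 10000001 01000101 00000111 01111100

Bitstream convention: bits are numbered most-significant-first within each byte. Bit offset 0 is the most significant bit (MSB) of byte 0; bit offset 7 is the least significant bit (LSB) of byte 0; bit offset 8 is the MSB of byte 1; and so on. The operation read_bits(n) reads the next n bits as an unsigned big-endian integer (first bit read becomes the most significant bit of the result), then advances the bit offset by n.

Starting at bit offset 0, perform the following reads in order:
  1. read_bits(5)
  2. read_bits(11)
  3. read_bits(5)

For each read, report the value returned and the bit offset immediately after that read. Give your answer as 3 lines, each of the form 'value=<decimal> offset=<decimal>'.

Read 1: bits[0:5] width=5 -> value=16 (bin 10000); offset now 5 = byte 0 bit 5; 27 bits remain
Read 2: bits[5:16] width=11 -> value=325 (bin 00101000101); offset now 16 = byte 2 bit 0; 16 bits remain
Read 3: bits[16:21] width=5 -> value=0 (bin 00000); offset now 21 = byte 2 bit 5; 11 bits remain

Answer: value=16 offset=5
value=325 offset=16
value=0 offset=21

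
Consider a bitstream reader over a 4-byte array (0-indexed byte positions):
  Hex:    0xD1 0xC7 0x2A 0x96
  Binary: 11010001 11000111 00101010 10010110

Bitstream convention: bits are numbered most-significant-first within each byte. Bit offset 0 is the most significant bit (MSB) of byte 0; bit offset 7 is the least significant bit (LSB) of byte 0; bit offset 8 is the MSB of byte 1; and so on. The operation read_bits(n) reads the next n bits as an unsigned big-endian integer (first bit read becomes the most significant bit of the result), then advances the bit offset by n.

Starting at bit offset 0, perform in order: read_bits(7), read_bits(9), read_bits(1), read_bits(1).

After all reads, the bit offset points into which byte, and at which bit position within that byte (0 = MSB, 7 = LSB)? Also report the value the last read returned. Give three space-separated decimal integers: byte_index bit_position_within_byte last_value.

Answer: 2 2 0

Derivation:
Read 1: bits[0:7] width=7 -> value=104 (bin 1101000); offset now 7 = byte 0 bit 7; 25 bits remain
Read 2: bits[7:16] width=9 -> value=455 (bin 111000111); offset now 16 = byte 2 bit 0; 16 bits remain
Read 3: bits[16:17] width=1 -> value=0 (bin 0); offset now 17 = byte 2 bit 1; 15 bits remain
Read 4: bits[17:18] width=1 -> value=0 (bin 0); offset now 18 = byte 2 bit 2; 14 bits remain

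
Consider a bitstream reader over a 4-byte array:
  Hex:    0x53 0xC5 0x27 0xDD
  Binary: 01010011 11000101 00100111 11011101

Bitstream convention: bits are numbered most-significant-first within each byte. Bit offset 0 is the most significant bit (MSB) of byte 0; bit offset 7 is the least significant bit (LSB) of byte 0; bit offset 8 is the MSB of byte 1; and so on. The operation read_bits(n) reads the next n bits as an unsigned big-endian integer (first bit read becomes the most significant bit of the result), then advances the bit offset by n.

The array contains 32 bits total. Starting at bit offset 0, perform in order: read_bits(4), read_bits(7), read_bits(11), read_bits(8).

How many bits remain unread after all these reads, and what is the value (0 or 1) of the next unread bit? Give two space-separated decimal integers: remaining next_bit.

Answer: 2 0

Derivation:
Read 1: bits[0:4] width=4 -> value=5 (bin 0101); offset now 4 = byte 0 bit 4; 28 bits remain
Read 2: bits[4:11] width=7 -> value=30 (bin 0011110); offset now 11 = byte 1 bit 3; 21 bits remain
Read 3: bits[11:22] width=11 -> value=329 (bin 00101001001); offset now 22 = byte 2 bit 6; 10 bits remain
Read 4: bits[22:30] width=8 -> value=247 (bin 11110111); offset now 30 = byte 3 bit 6; 2 bits remain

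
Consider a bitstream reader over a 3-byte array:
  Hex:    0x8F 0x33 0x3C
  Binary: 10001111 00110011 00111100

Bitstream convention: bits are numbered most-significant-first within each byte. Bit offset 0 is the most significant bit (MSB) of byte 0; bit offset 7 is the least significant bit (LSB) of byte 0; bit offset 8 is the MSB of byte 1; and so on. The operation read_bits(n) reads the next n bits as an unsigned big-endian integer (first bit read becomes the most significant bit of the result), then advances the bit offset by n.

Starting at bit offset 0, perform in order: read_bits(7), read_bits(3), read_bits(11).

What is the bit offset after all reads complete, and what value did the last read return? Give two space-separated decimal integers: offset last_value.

Answer: 21 1639

Derivation:
Read 1: bits[0:7] width=7 -> value=71 (bin 1000111); offset now 7 = byte 0 bit 7; 17 bits remain
Read 2: bits[7:10] width=3 -> value=4 (bin 100); offset now 10 = byte 1 bit 2; 14 bits remain
Read 3: bits[10:21] width=11 -> value=1639 (bin 11001100111); offset now 21 = byte 2 bit 5; 3 bits remain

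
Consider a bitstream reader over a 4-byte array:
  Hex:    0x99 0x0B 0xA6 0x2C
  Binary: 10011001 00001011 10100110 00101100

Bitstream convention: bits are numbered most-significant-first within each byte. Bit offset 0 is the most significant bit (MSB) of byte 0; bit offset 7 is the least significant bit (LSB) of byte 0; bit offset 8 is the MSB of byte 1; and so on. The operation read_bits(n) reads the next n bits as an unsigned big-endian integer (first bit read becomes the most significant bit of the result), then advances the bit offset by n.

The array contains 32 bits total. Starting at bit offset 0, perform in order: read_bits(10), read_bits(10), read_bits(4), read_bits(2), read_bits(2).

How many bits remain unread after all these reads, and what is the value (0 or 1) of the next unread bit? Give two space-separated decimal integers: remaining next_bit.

Answer: 4 1

Derivation:
Read 1: bits[0:10] width=10 -> value=612 (bin 1001100100); offset now 10 = byte 1 bit 2; 22 bits remain
Read 2: bits[10:20] width=10 -> value=186 (bin 0010111010); offset now 20 = byte 2 bit 4; 12 bits remain
Read 3: bits[20:24] width=4 -> value=6 (bin 0110); offset now 24 = byte 3 bit 0; 8 bits remain
Read 4: bits[24:26] width=2 -> value=0 (bin 00); offset now 26 = byte 3 bit 2; 6 bits remain
Read 5: bits[26:28] width=2 -> value=2 (bin 10); offset now 28 = byte 3 bit 4; 4 bits remain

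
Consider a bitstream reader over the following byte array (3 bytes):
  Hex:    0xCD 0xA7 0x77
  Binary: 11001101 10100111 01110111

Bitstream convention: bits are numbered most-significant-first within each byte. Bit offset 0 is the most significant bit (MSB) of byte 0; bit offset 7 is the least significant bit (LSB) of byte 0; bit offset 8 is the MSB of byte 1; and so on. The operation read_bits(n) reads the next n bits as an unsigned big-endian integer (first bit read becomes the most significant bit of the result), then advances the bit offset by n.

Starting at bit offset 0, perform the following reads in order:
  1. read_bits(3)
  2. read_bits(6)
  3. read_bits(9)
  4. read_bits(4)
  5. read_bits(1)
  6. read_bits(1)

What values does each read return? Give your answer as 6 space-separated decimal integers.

Read 1: bits[0:3] width=3 -> value=6 (bin 110); offset now 3 = byte 0 bit 3; 21 bits remain
Read 2: bits[3:9] width=6 -> value=27 (bin 011011); offset now 9 = byte 1 bit 1; 15 bits remain
Read 3: bits[9:18] width=9 -> value=157 (bin 010011101); offset now 18 = byte 2 bit 2; 6 bits remain
Read 4: bits[18:22] width=4 -> value=13 (bin 1101); offset now 22 = byte 2 bit 6; 2 bits remain
Read 5: bits[22:23] width=1 -> value=1 (bin 1); offset now 23 = byte 2 bit 7; 1 bits remain
Read 6: bits[23:24] width=1 -> value=1 (bin 1); offset now 24 = byte 3 bit 0; 0 bits remain

Answer: 6 27 157 13 1 1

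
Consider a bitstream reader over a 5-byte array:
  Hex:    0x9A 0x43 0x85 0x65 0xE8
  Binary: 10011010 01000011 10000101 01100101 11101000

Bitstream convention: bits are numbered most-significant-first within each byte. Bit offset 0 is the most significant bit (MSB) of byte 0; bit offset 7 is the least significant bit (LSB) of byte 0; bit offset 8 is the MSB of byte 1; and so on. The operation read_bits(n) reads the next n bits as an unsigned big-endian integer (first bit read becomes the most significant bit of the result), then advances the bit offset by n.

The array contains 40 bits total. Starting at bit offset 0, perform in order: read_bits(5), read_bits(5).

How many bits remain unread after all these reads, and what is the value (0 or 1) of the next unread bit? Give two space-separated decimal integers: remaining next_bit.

Read 1: bits[0:5] width=5 -> value=19 (bin 10011); offset now 5 = byte 0 bit 5; 35 bits remain
Read 2: bits[5:10] width=5 -> value=9 (bin 01001); offset now 10 = byte 1 bit 2; 30 bits remain

Answer: 30 0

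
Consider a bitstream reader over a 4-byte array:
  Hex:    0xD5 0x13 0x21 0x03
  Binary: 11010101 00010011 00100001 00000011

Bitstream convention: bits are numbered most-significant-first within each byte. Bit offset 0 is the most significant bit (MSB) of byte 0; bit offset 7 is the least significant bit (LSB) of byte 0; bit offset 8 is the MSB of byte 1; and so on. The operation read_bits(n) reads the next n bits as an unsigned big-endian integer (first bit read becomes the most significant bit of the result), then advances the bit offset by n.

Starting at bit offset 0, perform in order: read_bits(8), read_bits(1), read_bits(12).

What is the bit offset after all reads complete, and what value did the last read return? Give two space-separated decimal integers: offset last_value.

Answer: 21 612

Derivation:
Read 1: bits[0:8] width=8 -> value=213 (bin 11010101); offset now 8 = byte 1 bit 0; 24 bits remain
Read 2: bits[8:9] width=1 -> value=0 (bin 0); offset now 9 = byte 1 bit 1; 23 bits remain
Read 3: bits[9:21] width=12 -> value=612 (bin 001001100100); offset now 21 = byte 2 bit 5; 11 bits remain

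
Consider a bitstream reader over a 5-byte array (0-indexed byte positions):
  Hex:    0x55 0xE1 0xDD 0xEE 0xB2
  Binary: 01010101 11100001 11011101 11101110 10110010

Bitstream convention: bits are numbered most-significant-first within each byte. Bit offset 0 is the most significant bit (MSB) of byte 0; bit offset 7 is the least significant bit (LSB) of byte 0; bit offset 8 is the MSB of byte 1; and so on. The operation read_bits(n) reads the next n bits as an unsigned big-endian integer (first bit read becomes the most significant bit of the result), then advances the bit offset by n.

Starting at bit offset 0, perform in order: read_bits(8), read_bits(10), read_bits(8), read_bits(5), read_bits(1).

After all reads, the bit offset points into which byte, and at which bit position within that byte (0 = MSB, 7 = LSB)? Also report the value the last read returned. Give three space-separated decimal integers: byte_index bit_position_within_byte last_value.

Answer: 4 0 0

Derivation:
Read 1: bits[0:8] width=8 -> value=85 (bin 01010101); offset now 8 = byte 1 bit 0; 32 bits remain
Read 2: bits[8:18] width=10 -> value=903 (bin 1110000111); offset now 18 = byte 2 bit 2; 22 bits remain
Read 3: bits[18:26] width=8 -> value=119 (bin 01110111); offset now 26 = byte 3 bit 2; 14 bits remain
Read 4: bits[26:31] width=5 -> value=23 (bin 10111); offset now 31 = byte 3 bit 7; 9 bits remain
Read 5: bits[31:32] width=1 -> value=0 (bin 0); offset now 32 = byte 4 bit 0; 8 bits remain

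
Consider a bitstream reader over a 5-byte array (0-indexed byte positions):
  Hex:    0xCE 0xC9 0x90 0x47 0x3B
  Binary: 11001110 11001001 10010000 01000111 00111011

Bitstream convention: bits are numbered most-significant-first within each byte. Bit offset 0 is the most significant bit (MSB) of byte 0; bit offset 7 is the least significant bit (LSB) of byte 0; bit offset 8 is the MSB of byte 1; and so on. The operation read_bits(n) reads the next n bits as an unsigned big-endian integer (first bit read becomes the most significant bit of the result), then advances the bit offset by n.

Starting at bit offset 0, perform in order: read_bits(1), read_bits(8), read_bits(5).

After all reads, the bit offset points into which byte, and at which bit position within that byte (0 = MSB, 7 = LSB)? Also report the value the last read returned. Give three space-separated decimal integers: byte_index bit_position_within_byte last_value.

Read 1: bits[0:1] width=1 -> value=1 (bin 1); offset now 1 = byte 0 bit 1; 39 bits remain
Read 2: bits[1:9] width=8 -> value=157 (bin 10011101); offset now 9 = byte 1 bit 1; 31 bits remain
Read 3: bits[9:14] width=5 -> value=18 (bin 10010); offset now 14 = byte 1 bit 6; 26 bits remain

Answer: 1 6 18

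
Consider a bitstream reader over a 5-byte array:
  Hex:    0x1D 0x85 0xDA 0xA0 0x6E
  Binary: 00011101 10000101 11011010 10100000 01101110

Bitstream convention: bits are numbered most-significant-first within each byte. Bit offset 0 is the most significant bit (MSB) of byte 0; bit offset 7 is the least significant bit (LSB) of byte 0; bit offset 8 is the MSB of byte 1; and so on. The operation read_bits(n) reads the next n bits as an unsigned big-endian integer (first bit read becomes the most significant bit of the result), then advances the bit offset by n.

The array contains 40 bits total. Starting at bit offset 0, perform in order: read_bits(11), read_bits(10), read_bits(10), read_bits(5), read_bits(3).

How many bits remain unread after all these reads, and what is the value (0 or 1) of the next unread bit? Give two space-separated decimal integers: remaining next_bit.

Answer: 1 0

Derivation:
Read 1: bits[0:11] width=11 -> value=236 (bin 00011101100); offset now 11 = byte 1 bit 3; 29 bits remain
Read 2: bits[11:21] width=10 -> value=187 (bin 0010111011); offset now 21 = byte 2 bit 5; 19 bits remain
Read 3: bits[21:31] width=10 -> value=336 (bin 0101010000); offset now 31 = byte 3 bit 7; 9 bits remain
Read 4: bits[31:36] width=5 -> value=6 (bin 00110); offset now 36 = byte 4 bit 4; 4 bits remain
Read 5: bits[36:39] width=3 -> value=7 (bin 111); offset now 39 = byte 4 bit 7; 1 bits remain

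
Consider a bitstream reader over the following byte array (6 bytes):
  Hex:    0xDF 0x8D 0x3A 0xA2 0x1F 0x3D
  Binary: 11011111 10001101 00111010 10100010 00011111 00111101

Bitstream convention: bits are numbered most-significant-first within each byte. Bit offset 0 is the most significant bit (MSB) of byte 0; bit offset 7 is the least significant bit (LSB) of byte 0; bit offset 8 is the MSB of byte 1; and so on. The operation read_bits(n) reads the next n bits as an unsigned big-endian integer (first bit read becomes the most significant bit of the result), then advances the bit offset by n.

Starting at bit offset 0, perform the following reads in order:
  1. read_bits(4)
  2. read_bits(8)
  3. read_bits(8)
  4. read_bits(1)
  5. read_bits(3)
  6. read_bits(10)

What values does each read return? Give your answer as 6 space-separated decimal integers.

Read 1: bits[0:4] width=4 -> value=13 (bin 1101); offset now 4 = byte 0 bit 4; 44 bits remain
Read 2: bits[4:12] width=8 -> value=248 (bin 11111000); offset now 12 = byte 1 bit 4; 36 bits remain
Read 3: bits[12:20] width=8 -> value=211 (bin 11010011); offset now 20 = byte 2 bit 4; 28 bits remain
Read 4: bits[20:21] width=1 -> value=1 (bin 1); offset now 21 = byte 2 bit 5; 27 bits remain
Read 5: bits[21:24] width=3 -> value=2 (bin 010); offset now 24 = byte 3 bit 0; 24 bits remain
Read 6: bits[24:34] width=10 -> value=648 (bin 1010001000); offset now 34 = byte 4 bit 2; 14 bits remain

Answer: 13 248 211 1 2 648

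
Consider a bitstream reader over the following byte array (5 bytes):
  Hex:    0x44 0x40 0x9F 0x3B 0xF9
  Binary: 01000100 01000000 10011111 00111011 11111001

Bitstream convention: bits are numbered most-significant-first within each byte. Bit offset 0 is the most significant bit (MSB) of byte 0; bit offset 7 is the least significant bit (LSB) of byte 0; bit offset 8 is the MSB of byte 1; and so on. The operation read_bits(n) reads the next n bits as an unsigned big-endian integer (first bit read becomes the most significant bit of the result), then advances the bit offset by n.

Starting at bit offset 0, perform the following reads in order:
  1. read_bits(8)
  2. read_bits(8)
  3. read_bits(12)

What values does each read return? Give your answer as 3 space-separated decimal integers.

Answer: 68 64 2547

Derivation:
Read 1: bits[0:8] width=8 -> value=68 (bin 01000100); offset now 8 = byte 1 bit 0; 32 bits remain
Read 2: bits[8:16] width=8 -> value=64 (bin 01000000); offset now 16 = byte 2 bit 0; 24 bits remain
Read 3: bits[16:28] width=12 -> value=2547 (bin 100111110011); offset now 28 = byte 3 bit 4; 12 bits remain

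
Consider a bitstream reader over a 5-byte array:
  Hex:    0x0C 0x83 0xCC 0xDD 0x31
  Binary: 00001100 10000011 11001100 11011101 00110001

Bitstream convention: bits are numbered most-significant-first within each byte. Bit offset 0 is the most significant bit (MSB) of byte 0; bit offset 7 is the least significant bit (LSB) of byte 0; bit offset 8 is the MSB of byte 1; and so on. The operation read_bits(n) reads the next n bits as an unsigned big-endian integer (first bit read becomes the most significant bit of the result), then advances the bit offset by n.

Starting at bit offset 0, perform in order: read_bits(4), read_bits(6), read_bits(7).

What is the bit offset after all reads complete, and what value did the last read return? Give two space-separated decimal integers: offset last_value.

Read 1: bits[0:4] width=4 -> value=0 (bin 0000); offset now 4 = byte 0 bit 4; 36 bits remain
Read 2: bits[4:10] width=6 -> value=50 (bin 110010); offset now 10 = byte 1 bit 2; 30 bits remain
Read 3: bits[10:17] width=7 -> value=7 (bin 0000111); offset now 17 = byte 2 bit 1; 23 bits remain

Answer: 17 7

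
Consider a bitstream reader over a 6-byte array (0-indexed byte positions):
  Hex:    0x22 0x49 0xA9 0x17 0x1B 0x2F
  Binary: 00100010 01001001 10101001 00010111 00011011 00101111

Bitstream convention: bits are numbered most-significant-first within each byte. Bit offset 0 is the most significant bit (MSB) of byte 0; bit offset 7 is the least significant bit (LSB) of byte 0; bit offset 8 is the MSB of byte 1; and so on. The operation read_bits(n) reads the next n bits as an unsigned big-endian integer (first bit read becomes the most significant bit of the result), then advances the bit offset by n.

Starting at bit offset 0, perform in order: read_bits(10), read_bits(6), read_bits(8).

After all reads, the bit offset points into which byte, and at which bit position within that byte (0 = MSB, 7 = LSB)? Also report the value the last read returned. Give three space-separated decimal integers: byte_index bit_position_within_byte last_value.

Read 1: bits[0:10] width=10 -> value=137 (bin 0010001001); offset now 10 = byte 1 bit 2; 38 bits remain
Read 2: bits[10:16] width=6 -> value=9 (bin 001001); offset now 16 = byte 2 bit 0; 32 bits remain
Read 3: bits[16:24] width=8 -> value=169 (bin 10101001); offset now 24 = byte 3 bit 0; 24 bits remain

Answer: 3 0 169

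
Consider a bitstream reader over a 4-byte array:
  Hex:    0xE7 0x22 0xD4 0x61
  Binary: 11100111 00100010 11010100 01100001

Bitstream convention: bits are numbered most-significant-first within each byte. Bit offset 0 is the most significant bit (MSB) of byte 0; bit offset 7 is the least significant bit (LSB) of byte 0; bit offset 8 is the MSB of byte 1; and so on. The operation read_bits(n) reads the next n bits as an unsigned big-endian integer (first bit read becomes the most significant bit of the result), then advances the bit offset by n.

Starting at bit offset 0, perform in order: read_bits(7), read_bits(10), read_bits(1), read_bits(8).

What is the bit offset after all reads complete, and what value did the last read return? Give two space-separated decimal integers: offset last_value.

Answer: 26 81

Derivation:
Read 1: bits[0:7] width=7 -> value=115 (bin 1110011); offset now 7 = byte 0 bit 7; 25 bits remain
Read 2: bits[7:17] width=10 -> value=581 (bin 1001000101); offset now 17 = byte 2 bit 1; 15 bits remain
Read 3: bits[17:18] width=1 -> value=1 (bin 1); offset now 18 = byte 2 bit 2; 14 bits remain
Read 4: bits[18:26] width=8 -> value=81 (bin 01010001); offset now 26 = byte 3 bit 2; 6 bits remain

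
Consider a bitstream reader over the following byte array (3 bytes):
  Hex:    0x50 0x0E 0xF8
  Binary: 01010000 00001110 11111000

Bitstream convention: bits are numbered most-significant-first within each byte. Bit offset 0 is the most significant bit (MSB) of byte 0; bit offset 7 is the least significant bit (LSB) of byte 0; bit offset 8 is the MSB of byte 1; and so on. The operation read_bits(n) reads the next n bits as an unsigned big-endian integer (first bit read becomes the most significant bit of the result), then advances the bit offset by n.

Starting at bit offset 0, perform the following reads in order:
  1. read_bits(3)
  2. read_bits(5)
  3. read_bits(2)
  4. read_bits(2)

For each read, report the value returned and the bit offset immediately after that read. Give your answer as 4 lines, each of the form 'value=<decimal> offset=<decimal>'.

Answer: value=2 offset=3
value=16 offset=8
value=0 offset=10
value=0 offset=12

Derivation:
Read 1: bits[0:3] width=3 -> value=2 (bin 010); offset now 3 = byte 0 bit 3; 21 bits remain
Read 2: bits[3:8] width=5 -> value=16 (bin 10000); offset now 8 = byte 1 bit 0; 16 bits remain
Read 3: bits[8:10] width=2 -> value=0 (bin 00); offset now 10 = byte 1 bit 2; 14 bits remain
Read 4: bits[10:12] width=2 -> value=0 (bin 00); offset now 12 = byte 1 bit 4; 12 bits remain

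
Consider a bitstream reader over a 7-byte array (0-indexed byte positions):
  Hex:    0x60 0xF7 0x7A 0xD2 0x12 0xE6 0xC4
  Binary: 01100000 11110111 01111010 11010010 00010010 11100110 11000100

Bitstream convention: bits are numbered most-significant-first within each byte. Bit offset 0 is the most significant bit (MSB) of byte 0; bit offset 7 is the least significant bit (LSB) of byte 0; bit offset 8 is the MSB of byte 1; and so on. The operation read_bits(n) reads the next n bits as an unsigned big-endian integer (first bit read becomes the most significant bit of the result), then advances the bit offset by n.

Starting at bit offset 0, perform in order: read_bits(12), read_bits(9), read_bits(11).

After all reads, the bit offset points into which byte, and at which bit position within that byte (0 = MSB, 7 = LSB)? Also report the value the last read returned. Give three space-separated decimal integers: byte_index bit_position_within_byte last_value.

Read 1: bits[0:12] width=12 -> value=1551 (bin 011000001111); offset now 12 = byte 1 bit 4; 44 bits remain
Read 2: bits[12:21] width=9 -> value=239 (bin 011101111); offset now 21 = byte 2 bit 5; 35 bits remain
Read 3: bits[21:32] width=11 -> value=722 (bin 01011010010); offset now 32 = byte 4 bit 0; 24 bits remain

Answer: 4 0 722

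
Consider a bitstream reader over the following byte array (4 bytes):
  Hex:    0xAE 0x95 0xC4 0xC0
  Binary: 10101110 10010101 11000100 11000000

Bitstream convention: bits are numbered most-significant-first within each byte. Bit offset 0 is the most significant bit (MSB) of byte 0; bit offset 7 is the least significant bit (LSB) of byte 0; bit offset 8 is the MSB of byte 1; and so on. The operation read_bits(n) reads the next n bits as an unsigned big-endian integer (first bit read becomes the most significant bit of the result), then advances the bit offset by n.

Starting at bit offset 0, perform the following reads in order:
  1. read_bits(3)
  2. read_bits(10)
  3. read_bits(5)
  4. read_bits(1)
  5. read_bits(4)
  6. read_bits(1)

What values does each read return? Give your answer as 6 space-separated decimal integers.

Read 1: bits[0:3] width=3 -> value=5 (bin 101); offset now 3 = byte 0 bit 3; 29 bits remain
Read 2: bits[3:13] width=10 -> value=466 (bin 0111010010); offset now 13 = byte 1 bit 5; 19 bits remain
Read 3: bits[13:18] width=5 -> value=23 (bin 10111); offset now 18 = byte 2 bit 2; 14 bits remain
Read 4: bits[18:19] width=1 -> value=0 (bin 0); offset now 19 = byte 2 bit 3; 13 bits remain
Read 5: bits[19:23] width=4 -> value=2 (bin 0010); offset now 23 = byte 2 bit 7; 9 bits remain
Read 6: bits[23:24] width=1 -> value=0 (bin 0); offset now 24 = byte 3 bit 0; 8 bits remain

Answer: 5 466 23 0 2 0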